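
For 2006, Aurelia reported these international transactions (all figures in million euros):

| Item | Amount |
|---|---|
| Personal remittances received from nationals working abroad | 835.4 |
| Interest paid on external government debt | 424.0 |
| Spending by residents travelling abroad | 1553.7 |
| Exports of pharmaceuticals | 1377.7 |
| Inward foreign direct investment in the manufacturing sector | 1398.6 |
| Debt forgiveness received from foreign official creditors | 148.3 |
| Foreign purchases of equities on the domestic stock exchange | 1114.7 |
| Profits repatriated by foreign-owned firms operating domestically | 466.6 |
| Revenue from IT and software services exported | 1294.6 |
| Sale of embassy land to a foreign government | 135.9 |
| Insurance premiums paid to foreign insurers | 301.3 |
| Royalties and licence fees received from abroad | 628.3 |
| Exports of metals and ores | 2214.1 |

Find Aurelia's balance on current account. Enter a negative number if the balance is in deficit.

Goods: 1377.7 + 2214.1 = 3591.8
Services: -1553.7 + 628.3 - 301.3 + 1294.6 = 67.9
Primary income: -466.6 - 424.0 = -890.6
Secondary income: 835.4
Current account = 3591.8 + 67.9 + (-890.6) + 835.4 = 3604.5
(Excluded from the current account — financial account: inward foreign direct investment in the manufacturing sector 1398.6, foreign purchases of equities on the domestic stock exchange 1114.7; capital account: debt forgiveness received from foreign official creditors 148.3, sale of embassy land to a foreign government 135.9.)

3604.5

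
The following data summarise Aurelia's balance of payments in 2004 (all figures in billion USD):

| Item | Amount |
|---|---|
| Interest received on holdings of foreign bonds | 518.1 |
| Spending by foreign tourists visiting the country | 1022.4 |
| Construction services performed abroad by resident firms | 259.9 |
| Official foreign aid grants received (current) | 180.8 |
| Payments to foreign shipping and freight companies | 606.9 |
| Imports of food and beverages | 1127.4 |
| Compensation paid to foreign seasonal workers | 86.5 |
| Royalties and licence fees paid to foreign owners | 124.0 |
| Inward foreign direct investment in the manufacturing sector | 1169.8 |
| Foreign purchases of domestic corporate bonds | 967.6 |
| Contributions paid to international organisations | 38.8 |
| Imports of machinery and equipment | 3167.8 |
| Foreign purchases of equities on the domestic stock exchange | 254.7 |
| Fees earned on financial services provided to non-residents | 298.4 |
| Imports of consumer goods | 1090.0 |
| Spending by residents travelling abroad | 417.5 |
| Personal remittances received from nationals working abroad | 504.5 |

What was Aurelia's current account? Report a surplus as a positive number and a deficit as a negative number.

-3874.8

Goods: -1127.4 - 1090.0 - 3167.8 = -5385.2
Services: -606.9 - 124.0 - 417.5 + 259.9 + 298.4 + 1022.4 = 432.3
Primary income: 518.1 - 86.5 = 431.6
Secondary income: 504.5 + 180.8 - 38.8 = 646.5
Current account = (-5385.2) + 432.3 + 431.6 + 646.5 = -3874.8
(Excluded from the current account — financial account: inward foreign direct investment in the manufacturing sector 1169.8, foreign purchases of domestic corporate bonds 967.6, foreign purchases of equities on the domestic stock exchange 254.7.)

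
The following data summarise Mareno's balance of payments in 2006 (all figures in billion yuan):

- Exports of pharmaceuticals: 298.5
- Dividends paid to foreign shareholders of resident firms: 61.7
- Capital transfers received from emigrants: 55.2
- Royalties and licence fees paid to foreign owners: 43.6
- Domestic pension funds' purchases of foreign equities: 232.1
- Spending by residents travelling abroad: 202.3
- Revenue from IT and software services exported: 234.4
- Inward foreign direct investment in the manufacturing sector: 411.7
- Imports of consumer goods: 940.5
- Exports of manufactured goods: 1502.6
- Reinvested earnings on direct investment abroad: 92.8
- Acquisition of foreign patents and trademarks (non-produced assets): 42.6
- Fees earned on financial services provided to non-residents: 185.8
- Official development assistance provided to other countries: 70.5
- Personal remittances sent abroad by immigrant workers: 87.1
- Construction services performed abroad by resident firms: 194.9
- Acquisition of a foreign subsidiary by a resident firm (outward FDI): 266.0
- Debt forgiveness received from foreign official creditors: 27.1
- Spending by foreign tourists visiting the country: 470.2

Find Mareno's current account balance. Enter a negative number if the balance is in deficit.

1573.5

Goods: 298.5 + 1502.6 - 940.5 = 860.6
Services: -202.3 + 194.9 - 43.6 + 234.4 + 185.8 + 470.2 = 839.4
Primary income: 92.8 - 61.7 = 31.1
Secondary income: -87.1 - 70.5 = -157.6
Current account = 860.6 + 839.4 + 31.1 + (-157.6) = 1573.5
(Excluded from the current account — capital account: capital transfers received from emigrants 55.2, acquisition of foreign patents and trademarks (non-produced assets) 42.6, debt forgiveness received from foreign official creditors 27.1; financial account: domestic pension funds' purchases of foreign equities 232.1, inward foreign direct investment in the manufacturing sector 411.7, acquisition of a foreign subsidiary by a resident firm (outward FDI) 266.0.)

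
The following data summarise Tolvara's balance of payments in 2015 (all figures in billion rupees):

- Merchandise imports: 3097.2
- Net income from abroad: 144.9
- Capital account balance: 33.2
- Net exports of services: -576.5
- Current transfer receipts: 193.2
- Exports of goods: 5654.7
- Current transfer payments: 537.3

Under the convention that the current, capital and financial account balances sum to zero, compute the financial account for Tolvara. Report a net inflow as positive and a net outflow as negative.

-1815.0

Goods balance = 5654.7 - 3097.2 = 2557.5
Services balance = -576.5
Trade balance (goods + services) = 2557.5 + (-576.5) = 1981.0
Net primary income = 144.9
Net secondary income = 193.2 - 537.3 = -344.1
Current account = 1981.0 + 144.9 + (-344.1) = 1781.8
Financial account = -(1781.8 + 33.2) = -1815.0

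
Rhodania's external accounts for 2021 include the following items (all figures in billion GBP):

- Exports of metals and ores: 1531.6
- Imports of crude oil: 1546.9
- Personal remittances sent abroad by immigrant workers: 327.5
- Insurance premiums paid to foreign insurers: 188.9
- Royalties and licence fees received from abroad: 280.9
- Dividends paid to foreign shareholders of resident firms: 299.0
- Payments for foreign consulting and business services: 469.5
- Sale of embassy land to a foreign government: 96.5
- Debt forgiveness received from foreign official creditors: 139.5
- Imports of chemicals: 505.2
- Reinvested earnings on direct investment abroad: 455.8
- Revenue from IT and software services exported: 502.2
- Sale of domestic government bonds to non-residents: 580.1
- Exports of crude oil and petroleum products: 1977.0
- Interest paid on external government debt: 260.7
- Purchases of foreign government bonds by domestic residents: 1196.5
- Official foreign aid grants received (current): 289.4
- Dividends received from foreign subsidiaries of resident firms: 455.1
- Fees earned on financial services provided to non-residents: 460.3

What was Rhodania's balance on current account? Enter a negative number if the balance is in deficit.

2354.6

Goods: -1546.9 - 505.2 + 1977.0 + 1531.6 = 1456.5
Services: 502.2 - 188.9 + 460.3 + 280.9 - 469.5 = 585.0
Primary income: -260.7 + 455.8 - 299.0 + 455.1 = 351.2
Secondary income: -327.5 + 289.4 = -38.1
Current account = 1456.5 + 585.0 + 351.2 + (-38.1) = 2354.6
(Excluded from the current account — capital account: sale of embassy land to a foreign government 96.5, debt forgiveness received from foreign official creditors 139.5; financial account: sale of domestic government bonds to non-residents 580.1, purchases of foreign government bonds by domestic residents 1196.5.)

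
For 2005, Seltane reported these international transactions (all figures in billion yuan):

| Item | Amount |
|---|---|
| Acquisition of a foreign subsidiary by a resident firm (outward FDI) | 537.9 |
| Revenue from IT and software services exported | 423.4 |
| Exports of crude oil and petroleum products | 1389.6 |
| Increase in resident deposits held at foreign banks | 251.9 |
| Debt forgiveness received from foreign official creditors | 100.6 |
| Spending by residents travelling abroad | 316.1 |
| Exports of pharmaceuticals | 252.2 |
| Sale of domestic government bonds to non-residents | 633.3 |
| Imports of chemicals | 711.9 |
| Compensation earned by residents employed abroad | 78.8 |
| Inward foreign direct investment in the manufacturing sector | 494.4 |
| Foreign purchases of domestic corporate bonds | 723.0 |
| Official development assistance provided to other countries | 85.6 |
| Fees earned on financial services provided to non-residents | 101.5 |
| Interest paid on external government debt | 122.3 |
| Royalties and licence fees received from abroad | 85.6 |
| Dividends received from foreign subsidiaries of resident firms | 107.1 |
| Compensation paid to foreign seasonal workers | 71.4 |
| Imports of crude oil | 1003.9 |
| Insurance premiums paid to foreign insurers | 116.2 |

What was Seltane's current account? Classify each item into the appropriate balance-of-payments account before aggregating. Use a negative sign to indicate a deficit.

10.8

Goods: 252.2 + 1389.6 - 1003.9 - 711.9 = -74.0
Services: 85.6 + 101.5 + 423.4 - 116.2 - 316.1 = 178.2
Primary income: -71.4 - 122.3 + 107.1 + 78.8 = -7.8
Secondary income: -85.6
Current account = (-74.0) + 178.2 + (-7.8) + (-85.6) = 10.8
(Excluded from the current account — financial account: acquisition of a foreign subsidiary by a resident firm (outward FDI) 537.9, increase in resident deposits held at foreign banks 251.9, sale of domestic government bonds to non-residents 633.3, inward foreign direct investment in the manufacturing sector 494.4, foreign purchases of domestic corporate bonds 723.0; capital account: debt forgiveness received from foreign official creditors 100.6.)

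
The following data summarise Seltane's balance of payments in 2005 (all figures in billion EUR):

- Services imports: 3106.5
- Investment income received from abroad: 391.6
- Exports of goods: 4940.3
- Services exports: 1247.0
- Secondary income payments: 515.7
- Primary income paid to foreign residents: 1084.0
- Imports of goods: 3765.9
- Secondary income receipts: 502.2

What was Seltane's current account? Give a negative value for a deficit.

-1391.0

Goods balance = 4940.3 - 3765.9 = 1174.4
Services balance = 1247.0 - 3106.5 = -1859.5
Trade balance (goods + services) = 1174.4 + (-1859.5) = -685.1
Net primary income = 391.6 - 1084.0 = -692.4
Net secondary income = 502.2 - 515.7 = -13.5
Current account = -685.1 + (-692.4) + (-13.5) = -1391.0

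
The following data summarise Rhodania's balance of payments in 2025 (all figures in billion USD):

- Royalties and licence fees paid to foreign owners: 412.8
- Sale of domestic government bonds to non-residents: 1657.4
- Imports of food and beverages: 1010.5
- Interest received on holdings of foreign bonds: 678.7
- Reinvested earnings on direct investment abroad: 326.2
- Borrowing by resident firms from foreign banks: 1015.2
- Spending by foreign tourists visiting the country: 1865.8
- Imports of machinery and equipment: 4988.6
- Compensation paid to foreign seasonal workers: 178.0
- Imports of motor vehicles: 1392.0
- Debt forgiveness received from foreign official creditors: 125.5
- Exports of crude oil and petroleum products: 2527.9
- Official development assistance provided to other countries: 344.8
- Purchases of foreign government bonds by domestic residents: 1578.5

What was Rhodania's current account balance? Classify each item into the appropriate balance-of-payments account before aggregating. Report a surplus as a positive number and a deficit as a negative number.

Goods: -1010.5 - 4988.6 - 1392.0 + 2527.9 = -4863.2
Services: -412.8 + 1865.8 = 1453.0
Primary income: 326.2 + 678.7 - 178.0 = 826.9
Secondary income: -344.8
Current account = (-4863.2) + 1453.0 + 826.9 + (-344.8) = -2928.1
(Excluded from the current account — financial account: sale of domestic government bonds to non-residents 1657.4, borrowing by resident firms from foreign banks 1015.2, purchases of foreign government bonds by domestic residents 1578.5; capital account: debt forgiveness received from foreign official creditors 125.5.)

-2928.1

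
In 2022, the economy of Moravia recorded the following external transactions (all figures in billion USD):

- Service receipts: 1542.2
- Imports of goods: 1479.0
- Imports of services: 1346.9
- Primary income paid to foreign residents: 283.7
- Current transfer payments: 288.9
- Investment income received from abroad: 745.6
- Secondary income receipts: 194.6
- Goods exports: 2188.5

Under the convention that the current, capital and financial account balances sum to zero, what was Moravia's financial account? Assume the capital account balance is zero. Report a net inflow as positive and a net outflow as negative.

-1272.4

Goods balance = 2188.5 - 1479.0 = 709.5
Services balance = 1542.2 - 1346.9 = 195.3
Trade balance (goods + services) = 709.5 + 195.3 = 904.8
Net primary income = 745.6 - 283.7 = 461.9
Net secondary income = 194.6 - 288.9 = -94.3
Current account = 904.8 + 461.9 + (-94.3) = 1272.4
Financial account = -(1272.4) = -1272.4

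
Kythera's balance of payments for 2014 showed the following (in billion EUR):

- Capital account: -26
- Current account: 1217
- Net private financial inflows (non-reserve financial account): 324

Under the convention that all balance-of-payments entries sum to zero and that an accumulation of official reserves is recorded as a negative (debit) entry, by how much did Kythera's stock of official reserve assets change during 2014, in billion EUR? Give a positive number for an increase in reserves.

Official reserve transactions balance = -(1217 + (-26) + 324) = -1515
An accumulation of reserves is recorded as a debit (negative entry), so the change in the stock of reserves is the negative of that balance.
Change in official reserves = -(-1515) = 1515

1515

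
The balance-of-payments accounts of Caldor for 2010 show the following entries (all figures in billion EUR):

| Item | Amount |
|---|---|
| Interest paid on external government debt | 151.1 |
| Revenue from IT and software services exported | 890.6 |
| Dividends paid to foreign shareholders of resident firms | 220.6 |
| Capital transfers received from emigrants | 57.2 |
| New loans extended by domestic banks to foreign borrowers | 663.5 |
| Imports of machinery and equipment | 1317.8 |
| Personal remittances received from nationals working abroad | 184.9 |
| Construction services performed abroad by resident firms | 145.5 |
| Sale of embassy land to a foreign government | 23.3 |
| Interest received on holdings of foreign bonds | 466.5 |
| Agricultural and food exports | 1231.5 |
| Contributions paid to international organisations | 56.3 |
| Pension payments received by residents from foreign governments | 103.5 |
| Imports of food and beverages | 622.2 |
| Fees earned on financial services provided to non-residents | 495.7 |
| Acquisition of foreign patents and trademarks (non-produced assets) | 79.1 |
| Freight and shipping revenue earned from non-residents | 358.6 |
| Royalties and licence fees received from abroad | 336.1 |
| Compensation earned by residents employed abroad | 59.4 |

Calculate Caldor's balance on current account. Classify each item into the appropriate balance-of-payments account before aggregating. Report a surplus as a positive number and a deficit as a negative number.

1904.3

Goods: -622.2 - 1317.8 + 1231.5 = -708.5
Services: 890.6 + 495.7 + 336.1 + 358.6 + 145.5 = 2226.5
Primary income: 59.4 + 466.5 - 220.6 - 151.1 = 154.2
Secondary income: 184.9 - 56.3 + 103.5 = 232.1
Current account = (-708.5) + 2226.5 + 154.2 + 232.1 = 1904.3
(Excluded from the current account — capital account: capital transfers received from emigrants 57.2, sale of embassy land to a foreign government 23.3, acquisition of foreign patents and trademarks (non-produced assets) 79.1; financial account: new loans extended by domestic banks to foreign borrowers 663.5.)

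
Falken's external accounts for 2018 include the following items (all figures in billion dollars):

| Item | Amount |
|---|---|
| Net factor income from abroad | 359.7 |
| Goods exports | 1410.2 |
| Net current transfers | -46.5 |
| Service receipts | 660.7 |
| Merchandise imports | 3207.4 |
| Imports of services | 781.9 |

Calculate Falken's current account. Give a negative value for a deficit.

-1605.2

Goods balance = 1410.2 - 3207.4 = -1797.2
Services balance = 660.7 - 781.9 = -121.2
Trade balance (goods + services) = -1797.2 + (-121.2) = -1918.4
Net primary income = 359.7
Net secondary income = -46.5
Current account = -1918.4 + 359.7 + (-46.5) = -1605.2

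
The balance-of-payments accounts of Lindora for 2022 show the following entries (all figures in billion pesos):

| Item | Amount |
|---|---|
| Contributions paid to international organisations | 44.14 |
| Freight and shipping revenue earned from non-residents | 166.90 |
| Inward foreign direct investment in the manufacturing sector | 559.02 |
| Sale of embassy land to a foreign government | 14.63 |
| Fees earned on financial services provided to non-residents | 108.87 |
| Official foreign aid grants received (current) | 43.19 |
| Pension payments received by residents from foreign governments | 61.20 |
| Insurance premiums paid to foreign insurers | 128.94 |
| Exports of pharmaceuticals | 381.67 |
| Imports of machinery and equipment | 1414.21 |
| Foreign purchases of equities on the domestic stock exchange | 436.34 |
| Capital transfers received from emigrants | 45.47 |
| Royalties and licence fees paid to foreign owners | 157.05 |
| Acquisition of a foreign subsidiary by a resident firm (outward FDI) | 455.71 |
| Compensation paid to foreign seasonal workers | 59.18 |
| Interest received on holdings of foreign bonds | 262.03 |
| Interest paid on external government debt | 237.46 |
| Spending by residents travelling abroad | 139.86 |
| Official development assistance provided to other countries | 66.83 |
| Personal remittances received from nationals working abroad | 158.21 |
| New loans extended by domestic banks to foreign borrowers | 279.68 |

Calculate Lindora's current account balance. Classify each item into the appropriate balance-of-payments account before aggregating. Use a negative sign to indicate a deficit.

-1065.60

Goods: -1414.21 + 381.67 = -1032.54
Services: -139.86 + 166.90 - 128.94 + 108.87 - 157.05 = -150.08
Primary income: -59.18 + 262.03 - 237.46 = -34.61
Secondary income: -66.83 + 61.20 + 43.19 - 44.14 + 158.21 = 151.63
Current account = (-1032.54) + (-150.08) + (-34.61) + 151.63 = -1065.60
(Excluded from the current account — financial account: inward foreign direct investment in the manufacturing sector 559.02, foreign purchases of equities on the domestic stock exchange 436.34, acquisition of a foreign subsidiary by a resident firm (outward FDI) 455.71, new loans extended by domestic banks to foreign borrowers 279.68; capital account: sale of embassy land to a foreign government 14.63, capital transfers received from emigrants 45.47.)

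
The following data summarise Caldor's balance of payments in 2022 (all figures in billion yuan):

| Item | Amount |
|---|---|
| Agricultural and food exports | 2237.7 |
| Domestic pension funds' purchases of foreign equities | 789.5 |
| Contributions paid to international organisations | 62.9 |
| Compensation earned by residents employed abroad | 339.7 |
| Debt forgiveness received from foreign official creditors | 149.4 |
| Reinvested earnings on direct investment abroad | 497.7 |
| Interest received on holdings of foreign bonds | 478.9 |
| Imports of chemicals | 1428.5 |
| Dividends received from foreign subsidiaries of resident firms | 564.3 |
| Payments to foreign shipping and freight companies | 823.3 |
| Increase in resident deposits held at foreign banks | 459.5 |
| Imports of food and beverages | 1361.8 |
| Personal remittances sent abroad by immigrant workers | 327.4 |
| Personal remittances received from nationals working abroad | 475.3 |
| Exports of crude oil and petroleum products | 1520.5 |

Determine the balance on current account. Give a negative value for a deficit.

2110.2

Goods: -1361.8 + 1520.5 + 2237.7 - 1428.5 = 967.9
Services: -823.3
Primary income: 339.7 + 564.3 + 497.7 + 478.9 = 1880.6
Secondary income: -327.4 - 62.9 + 475.3 = 85.0
Current account = 967.9 + (-823.3) + 1880.6 + 85.0 = 2110.2
(Excluded from the current account — financial account: domestic pension funds' purchases of foreign equities 789.5, increase in resident deposits held at foreign banks 459.5; capital account: debt forgiveness received from foreign official creditors 149.4.)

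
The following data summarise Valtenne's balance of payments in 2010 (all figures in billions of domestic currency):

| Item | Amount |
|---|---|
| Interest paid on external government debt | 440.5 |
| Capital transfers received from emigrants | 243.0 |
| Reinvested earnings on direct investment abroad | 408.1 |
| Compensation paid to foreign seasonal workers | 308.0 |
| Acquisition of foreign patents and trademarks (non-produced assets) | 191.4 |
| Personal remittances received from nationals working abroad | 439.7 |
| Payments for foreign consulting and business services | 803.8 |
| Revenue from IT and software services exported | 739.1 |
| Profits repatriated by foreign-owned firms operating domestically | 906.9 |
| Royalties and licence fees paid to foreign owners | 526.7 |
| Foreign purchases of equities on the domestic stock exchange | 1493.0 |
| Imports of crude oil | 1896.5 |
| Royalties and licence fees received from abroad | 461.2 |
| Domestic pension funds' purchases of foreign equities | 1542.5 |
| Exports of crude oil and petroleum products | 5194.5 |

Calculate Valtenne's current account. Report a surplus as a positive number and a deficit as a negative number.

Goods: -1896.5 + 5194.5 = 3298.0
Services: 461.2 - 526.7 - 803.8 + 739.1 = -130.2
Primary income: -440.5 + 408.1 - 308.0 - 906.9 = -1247.3
Secondary income: 439.7
Current account = 3298.0 + (-130.2) + (-1247.3) + 439.7 = 2360.2
(Excluded from the current account — capital account: capital transfers received from emigrants 243.0, acquisition of foreign patents and trademarks (non-produced assets) 191.4; financial account: foreign purchases of equities on the domestic stock exchange 1493.0, domestic pension funds' purchases of foreign equities 1542.5.)

2360.2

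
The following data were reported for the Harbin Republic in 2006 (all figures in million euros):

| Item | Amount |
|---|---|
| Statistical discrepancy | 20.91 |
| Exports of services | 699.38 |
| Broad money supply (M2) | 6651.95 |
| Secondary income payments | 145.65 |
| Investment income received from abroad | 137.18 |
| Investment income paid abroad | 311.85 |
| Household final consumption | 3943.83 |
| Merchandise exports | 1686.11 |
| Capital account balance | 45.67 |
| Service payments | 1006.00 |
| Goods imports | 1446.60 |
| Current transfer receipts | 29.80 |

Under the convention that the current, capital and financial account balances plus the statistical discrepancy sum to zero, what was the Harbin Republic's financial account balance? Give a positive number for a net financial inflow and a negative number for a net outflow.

291.05

Goods balance = 1686.11 - 1446.60 = 239.51
Services balance = 699.38 - 1006.00 = -306.62
Trade balance (goods + services) = 239.51 + (-306.62) = -67.11
Net primary income = 137.18 - 311.85 = -174.67
Net secondary income = 29.80 - 145.65 = -115.85
Current account = -67.11 + (-174.67) + (-115.85) = -357.63
Financial account = -(-357.63 + 45.67 + 20.91) = 291.05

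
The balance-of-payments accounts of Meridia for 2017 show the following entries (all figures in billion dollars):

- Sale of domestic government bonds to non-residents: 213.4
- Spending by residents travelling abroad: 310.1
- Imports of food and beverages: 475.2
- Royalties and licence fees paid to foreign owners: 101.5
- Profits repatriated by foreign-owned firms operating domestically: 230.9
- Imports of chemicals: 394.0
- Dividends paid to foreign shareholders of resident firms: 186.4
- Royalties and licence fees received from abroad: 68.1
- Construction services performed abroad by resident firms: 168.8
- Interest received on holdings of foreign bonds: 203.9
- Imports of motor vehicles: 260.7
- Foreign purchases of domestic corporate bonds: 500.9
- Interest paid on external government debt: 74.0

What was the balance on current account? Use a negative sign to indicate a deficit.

-1592.0

Goods: -394.0 - 260.7 - 475.2 = -1129.9
Services: 168.8 + 68.1 - 310.1 - 101.5 = -174.7
Primary income: -230.9 + 203.9 - 186.4 - 74.0 = -287.4
Current account = (-1129.9) + (-174.7) + (-287.4) = -1592.0
(Excluded from the current account — financial account: sale of domestic government bonds to non-residents 213.4, foreign purchases of domestic corporate bonds 500.9.)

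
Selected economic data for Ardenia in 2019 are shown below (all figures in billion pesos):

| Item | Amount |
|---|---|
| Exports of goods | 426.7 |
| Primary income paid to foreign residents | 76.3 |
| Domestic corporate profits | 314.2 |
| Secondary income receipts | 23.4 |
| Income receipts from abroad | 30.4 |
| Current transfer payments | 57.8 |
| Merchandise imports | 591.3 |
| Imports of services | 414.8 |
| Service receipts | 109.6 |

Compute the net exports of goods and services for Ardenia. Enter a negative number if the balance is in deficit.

Goods balance = 426.7 - 591.3 = -164.6
Services balance = 109.6 - 414.8 = -305.2
Trade balance (goods + services) = -164.6 + (-305.2) = -469.8

-469.8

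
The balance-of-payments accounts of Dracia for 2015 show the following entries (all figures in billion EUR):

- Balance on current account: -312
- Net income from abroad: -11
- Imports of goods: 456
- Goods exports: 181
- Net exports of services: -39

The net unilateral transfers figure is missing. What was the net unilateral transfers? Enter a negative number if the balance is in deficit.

Current account = goods balance + services balance + net primary income + net secondary income
Sum of the known components = -325
Net unilateral transfers = CA - (known components) = -312 - (-325) = 13

13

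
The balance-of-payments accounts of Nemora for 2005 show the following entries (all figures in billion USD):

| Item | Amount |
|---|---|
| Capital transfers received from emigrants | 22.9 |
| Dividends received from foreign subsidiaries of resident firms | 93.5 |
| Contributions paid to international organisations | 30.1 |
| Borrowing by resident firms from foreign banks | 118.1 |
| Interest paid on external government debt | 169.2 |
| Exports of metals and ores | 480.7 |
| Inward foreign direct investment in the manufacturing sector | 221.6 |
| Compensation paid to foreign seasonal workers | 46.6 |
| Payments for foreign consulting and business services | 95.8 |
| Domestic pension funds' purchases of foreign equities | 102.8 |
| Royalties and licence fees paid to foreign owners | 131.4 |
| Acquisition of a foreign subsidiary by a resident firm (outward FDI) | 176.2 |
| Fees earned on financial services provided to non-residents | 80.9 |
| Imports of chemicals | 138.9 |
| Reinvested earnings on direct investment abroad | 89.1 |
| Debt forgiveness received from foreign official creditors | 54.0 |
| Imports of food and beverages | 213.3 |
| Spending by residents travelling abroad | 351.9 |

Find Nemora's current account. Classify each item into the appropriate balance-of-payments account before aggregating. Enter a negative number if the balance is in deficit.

-433.0

Goods: -213.3 - 138.9 + 480.7 = 128.5
Services: 80.9 - 131.4 - 95.8 - 351.9 = -498.2
Primary income: 89.1 - 46.6 - 169.2 + 93.5 = -33.2
Secondary income: -30.1
Current account = 128.5 + (-498.2) + (-33.2) + (-30.1) = -433.0
(Excluded from the current account — capital account: capital transfers received from emigrants 22.9, debt forgiveness received from foreign official creditors 54.0; financial account: borrowing by resident firms from foreign banks 118.1, inward foreign direct investment in the manufacturing sector 221.6, domestic pension funds' purchases of foreign equities 102.8, acquisition of a foreign subsidiary by a resident firm (outward FDI) 176.2.)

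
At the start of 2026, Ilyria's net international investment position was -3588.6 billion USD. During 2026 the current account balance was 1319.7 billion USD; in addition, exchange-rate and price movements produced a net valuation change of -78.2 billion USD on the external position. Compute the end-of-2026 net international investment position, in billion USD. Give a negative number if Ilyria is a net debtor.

Change in NIIP = current account + net valuation change = 1319.7 + (-78.2) = 1241.5
End-of-year NIIP = -3588.6 + 1241.5 = -2347.1

-2347.1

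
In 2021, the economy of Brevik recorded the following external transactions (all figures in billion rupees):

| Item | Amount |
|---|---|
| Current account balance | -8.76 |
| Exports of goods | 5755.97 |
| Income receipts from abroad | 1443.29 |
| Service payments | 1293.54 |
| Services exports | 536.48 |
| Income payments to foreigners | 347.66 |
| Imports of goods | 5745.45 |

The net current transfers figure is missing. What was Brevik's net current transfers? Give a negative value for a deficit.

-357.85

Current account = goods balance + services balance + net primary income + net secondary income
Sum of the known components = 349.09
Net current transfers = CA - (known components) = -8.76 - 349.09 = -357.85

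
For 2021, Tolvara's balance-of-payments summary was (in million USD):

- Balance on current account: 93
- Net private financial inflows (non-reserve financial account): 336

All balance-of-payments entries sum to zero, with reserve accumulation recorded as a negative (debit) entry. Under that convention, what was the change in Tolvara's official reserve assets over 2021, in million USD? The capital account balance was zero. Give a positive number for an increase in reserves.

Official reserve transactions balance = -(93 + 336) = -429
An accumulation of reserves is recorded as a debit (negative entry), so the change in the stock of reserves is the negative of that balance.
Change in official reserves = -(-429) = 429

429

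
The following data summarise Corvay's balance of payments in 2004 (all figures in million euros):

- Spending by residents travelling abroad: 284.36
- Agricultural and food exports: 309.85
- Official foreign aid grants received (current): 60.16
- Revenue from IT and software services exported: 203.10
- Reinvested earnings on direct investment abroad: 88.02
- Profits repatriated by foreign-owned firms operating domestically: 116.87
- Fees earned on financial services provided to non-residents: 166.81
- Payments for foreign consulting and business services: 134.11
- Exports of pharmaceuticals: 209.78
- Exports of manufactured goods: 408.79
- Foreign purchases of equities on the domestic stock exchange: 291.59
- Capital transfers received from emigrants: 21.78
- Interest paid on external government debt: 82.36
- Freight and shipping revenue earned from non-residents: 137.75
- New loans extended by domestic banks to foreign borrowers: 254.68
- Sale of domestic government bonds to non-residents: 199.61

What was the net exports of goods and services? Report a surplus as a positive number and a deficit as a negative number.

1017.61

Goods: 408.79 + 309.85 + 209.78 = 928.42
Services: 137.75 + 203.10 + 166.81 - 134.11 - 284.36 = 89.19
Trade balance = 928.42 + 89.19 = 1017.61
(Excluded from the trade balance — secondary income: official foreign aid grants received (current) 60.16; primary income: reinvested earnings on direct investment abroad 88.02, profits repatriated by foreign-owned firms operating domestically 116.87, interest paid on external government debt 82.36; financial account: foreign purchases of equities on the domestic stock exchange 291.59, new loans extended by domestic banks to foreign borrowers 254.68, sale of domestic government bonds to non-residents 199.61; capital account: capital transfers received from emigrants 21.78.)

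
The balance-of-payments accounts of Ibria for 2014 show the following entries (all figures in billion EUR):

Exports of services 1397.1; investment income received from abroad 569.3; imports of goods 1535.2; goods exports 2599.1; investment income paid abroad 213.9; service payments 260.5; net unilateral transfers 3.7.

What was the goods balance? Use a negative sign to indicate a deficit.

1063.9

Goods balance = 2599.1 - 1535.2 = 1063.9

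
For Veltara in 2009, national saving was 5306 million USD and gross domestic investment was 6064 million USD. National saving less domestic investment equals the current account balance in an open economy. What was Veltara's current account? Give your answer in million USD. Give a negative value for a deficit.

CA = S - I = 5306 - 6064 = -758

-758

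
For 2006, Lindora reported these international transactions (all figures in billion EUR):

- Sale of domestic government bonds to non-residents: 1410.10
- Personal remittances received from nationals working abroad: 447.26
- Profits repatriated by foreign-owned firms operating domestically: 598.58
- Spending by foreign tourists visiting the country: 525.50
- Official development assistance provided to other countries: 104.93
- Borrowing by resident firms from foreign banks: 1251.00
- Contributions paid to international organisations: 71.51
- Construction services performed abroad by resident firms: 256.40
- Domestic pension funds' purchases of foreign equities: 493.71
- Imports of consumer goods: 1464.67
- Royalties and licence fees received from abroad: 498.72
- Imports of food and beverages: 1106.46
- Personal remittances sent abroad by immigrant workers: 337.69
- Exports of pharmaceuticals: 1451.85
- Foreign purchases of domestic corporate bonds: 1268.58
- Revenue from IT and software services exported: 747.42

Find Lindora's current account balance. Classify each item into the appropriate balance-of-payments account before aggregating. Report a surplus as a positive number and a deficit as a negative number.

243.31

Goods: 1451.85 - 1464.67 - 1106.46 = -1119.28
Services: 498.72 + 747.42 + 525.50 + 256.40 = 2028.04
Primary income: -598.58
Secondary income: -71.51 + 447.26 - 337.69 - 104.93 = -66.87
Current account = (-1119.28) + 2028.04 + (-598.58) + (-66.87) = 243.31
(Excluded from the current account — financial account: sale of domestic government bonds to non-residents 1410.10, borrowing by resident firms from foreign banks 1251.00, domestic pension funds' purchases of foreign equities 493.71, foreign purchases of domestic corporate bonds 1268.58.)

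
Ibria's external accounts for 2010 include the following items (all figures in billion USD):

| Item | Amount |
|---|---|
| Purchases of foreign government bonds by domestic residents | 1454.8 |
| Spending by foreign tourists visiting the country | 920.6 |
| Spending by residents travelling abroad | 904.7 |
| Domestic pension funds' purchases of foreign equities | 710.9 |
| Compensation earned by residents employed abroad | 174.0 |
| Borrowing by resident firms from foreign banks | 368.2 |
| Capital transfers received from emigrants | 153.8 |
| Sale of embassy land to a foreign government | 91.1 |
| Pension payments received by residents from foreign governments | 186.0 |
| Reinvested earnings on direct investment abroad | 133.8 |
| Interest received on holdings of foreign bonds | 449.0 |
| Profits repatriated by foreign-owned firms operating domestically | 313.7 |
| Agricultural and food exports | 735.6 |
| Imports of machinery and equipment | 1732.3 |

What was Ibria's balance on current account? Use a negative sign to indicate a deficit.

-351.7

Goods: -1732.3 + 735.6 = -996.7
Services: -904.7 + 920.6 = 15.9
Primary income: 449.0 + 133.8 - 313.7 + 174.0 = 443.1
Secondary income: 186.0
Current account = (-996.7) + 15.9 + 443.1 + 186.0 = -351.7
(Excluded from the current account — financial account: purchases of foreign government bonds by domestic residents 1454.8, domestic pension funds' purchases of foreign equities 710.9, borrowing by resident firms from foreign banks 368.2; capital account: capital transfers received from emigrants 153.8, sale of embassy land to a foreign government 91.1.)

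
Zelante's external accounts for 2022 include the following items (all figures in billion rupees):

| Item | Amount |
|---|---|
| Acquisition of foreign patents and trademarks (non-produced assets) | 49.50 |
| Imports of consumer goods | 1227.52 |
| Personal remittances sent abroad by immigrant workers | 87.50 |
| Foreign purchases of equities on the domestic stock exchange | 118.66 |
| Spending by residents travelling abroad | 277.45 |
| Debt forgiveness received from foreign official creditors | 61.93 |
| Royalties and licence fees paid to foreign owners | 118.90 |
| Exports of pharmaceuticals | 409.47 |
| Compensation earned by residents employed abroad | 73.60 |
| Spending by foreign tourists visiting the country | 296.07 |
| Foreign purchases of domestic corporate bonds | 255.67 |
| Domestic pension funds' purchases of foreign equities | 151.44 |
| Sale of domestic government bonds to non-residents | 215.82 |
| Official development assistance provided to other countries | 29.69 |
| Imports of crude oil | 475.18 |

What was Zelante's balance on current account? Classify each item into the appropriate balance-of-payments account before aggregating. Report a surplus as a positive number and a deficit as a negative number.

Goods: -475.18 - 1227.52 + 409.47 = -1293.23
Services: -277.45 + 296.07 - 118.90 = -100.28
Primary income: 73.60
Secondary income: -29.69 - 87.50 = -117.19
Current account = (-1293.23) + (-100.28) + 73.60 + (-117.19) = -1437.10
(Excluded from the current account — capital account: acquisition of foreign patents and trademarks (non-produced assets) 49.50, debt forgiveness received from foreign official creditors 61.93; financial account: foreign purchases of equities on the domestic stock exchange 118.66, foreign purchases of domestic corporate bonds 255.67, domestic pension funds' purchases of foreign equities 151.44, sale of domestic government bonds to non-residents 215.82.)

-1437.10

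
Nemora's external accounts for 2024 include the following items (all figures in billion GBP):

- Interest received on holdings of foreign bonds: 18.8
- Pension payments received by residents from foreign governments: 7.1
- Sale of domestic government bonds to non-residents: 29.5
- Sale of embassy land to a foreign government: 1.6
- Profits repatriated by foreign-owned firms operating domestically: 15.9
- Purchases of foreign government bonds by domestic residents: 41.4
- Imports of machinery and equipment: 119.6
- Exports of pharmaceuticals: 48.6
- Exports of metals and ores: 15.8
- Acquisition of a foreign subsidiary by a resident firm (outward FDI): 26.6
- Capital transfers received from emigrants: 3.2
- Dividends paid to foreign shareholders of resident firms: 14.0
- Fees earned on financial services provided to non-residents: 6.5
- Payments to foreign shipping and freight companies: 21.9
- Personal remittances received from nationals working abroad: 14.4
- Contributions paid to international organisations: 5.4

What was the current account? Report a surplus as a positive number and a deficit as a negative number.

-65.6

Goods: -119.6 + 48.6 + 15.8 = -55.2
Services: -21.9 + 6.5 = -15.4
Primary income: -14.0 + 18.8 - 15.9 = -11.1
Secondary income: -5.4 + 7.1 + 14.4 = 16.1
Current account = (-55.2) + (-15.4) + (-11.1) + 16.1 = -65.6
(Excluded from the current account — financial account: sale of domestic government bonds to non-residents 29.5, purchases of foreign government bonds by domestic residents 41.4, acquisition of a foreign subsidiary by a resident firm (outward FDI) 26.6; capital account: sale of embassy land to a foreign government 1.6, capital transfers received from emigrants 3.2.)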